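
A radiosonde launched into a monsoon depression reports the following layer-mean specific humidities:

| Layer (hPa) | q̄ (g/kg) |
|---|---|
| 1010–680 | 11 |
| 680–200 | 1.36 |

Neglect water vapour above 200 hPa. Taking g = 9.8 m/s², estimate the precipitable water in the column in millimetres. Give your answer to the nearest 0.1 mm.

PW ≈ 43.7 mm

Precipitable water is the column-integrated vapour mass per unit area: PW = (1/g) Σ q̄ Δp, with q in kg/kg and Δp in Pa (1 kg/m² of water = 1 mm).
Layer 1010–680 hPa: Δp = 330 hPa = 33000 Pa, q̄ = 0.011 kg/kg → 0.011 × 33000 / 9.8 = 37.04 mm
Layer 680–200 hPa: Δp = 480 hPa = 48000 Pa, q̄ = 0.00136 kg/kg → 0.00136 × 48000 / 9.8 = 6.66 mm
PW = 37.04 + 6.66 = 43.70 ≈ 43.7 mm.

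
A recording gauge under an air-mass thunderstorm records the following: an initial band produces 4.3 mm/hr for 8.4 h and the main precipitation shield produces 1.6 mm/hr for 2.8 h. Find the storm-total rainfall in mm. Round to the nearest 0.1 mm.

Total = Σ Rᵢ Δtᵢ = 4.3 × 8.4 + 1.6 × 2.8
      = 36.12 + 4.48 = 40.6 mm.

total ≈ 40.6 mm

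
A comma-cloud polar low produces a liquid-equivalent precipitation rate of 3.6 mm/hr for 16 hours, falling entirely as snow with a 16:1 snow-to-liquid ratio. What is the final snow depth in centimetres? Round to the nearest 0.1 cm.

snow depth ≈ 92.2 cm

Liquid-equivalent depth = 3.6 × 16 = 57.6 mm.
Snow depth = 57.6 mm × 16 = 921.6 mm = 92.2 cm.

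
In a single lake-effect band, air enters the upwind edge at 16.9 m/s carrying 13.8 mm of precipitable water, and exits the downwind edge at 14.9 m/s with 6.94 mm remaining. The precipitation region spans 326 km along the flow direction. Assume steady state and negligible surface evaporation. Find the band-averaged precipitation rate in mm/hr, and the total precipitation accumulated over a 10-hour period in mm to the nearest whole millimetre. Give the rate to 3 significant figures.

R ≈ 1.43 mm/hr; total ≈ 14 mm

Column moisture flux per unit crosswind length is F = V × PW.
Inflow: F_in = 16.9 × 13.8 = 233.22 mm·m/s
Outflow: F_out = 14.9 × 6.94 = 103.406 mm·m/s
Steady-state rate R = (F_in − F_out)/L = (233.22 − 103.406) / 326000 m = 3.982e-04 mm/s.
R = 3.982e-04 × 3600 = 1.43 mm/hr.
Over 10 h: total = 1.43 × 10 = 14.3 ≈ 14 mm.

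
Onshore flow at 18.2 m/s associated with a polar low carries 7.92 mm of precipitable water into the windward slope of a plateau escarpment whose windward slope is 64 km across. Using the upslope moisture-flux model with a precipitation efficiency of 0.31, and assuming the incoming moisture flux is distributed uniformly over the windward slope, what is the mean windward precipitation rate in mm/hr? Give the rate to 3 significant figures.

R ≈ 2.51 mm/hr

Incoming column moisture flux per unit ridge length: F = V × PW = 18.2 × 7.92 = 144.144 mm·m/s.
Spread over the 64 km slope with efficiency ε = 0.31: R = ε·F/W = 0.31 × 144.144 / 64000 m = 6.982e-04 mm/s.
R = 6.982e-04 × 3600 = 2.51 mm/hr.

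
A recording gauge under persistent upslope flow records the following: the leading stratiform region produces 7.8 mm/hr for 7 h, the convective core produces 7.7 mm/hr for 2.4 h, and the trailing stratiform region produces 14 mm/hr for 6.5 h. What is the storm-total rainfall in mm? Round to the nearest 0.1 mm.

total ≈ 164.1 mm

Total = Σ Rᵢ Δtᵢ = 7.8 × 7 + 7.7 × 2.4 + 14 × 6.5
      = 54.6 + 18.48 + 91 = 164.1 mm.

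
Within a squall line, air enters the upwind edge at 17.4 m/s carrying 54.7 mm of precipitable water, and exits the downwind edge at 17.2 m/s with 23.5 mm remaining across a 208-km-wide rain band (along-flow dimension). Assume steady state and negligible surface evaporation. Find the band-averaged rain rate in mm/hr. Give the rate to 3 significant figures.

R ≈ 9.48 mm/hr

Column moisture flux per unit crosswind length is F = V × PW.
Inflow: F_in = 17.4 × 54.7 = 951.78 mm·m/s
Outflow: F_out = 17.2 × 23.5 = 404.2 mm·m/s
Steady-state rate R = (F_in − F_out)/L = (951.78 − 404.2) / 208000 m = 2.633e-03 mm/s.
R = 2.633e-03 × 3600 = 9.48 mm/hr.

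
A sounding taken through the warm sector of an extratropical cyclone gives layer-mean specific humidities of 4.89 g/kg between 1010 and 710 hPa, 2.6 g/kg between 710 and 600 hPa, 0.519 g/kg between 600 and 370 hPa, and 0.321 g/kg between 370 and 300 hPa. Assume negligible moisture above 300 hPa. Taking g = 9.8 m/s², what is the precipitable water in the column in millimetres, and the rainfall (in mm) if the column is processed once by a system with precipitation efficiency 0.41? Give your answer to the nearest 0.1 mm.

Precipitable water is the column-integrated vapour mass per unit area: PW = (1/g) Σ q̄ Δp, with q in kg/kg and Δp in Pa (1 kg/m² of water = 1 mm).
Layer 1010–710 hPa: Δp = 300 hPa = 30000 Pa, q̄ = 0.00489 kg/kg → 0.00489 × 30000 / 9.8 = 14.97 mm
Layer 710–600 hPa: Δp = 110 hPa = 11000 Pa, q̄ = 0.0026 kg/kg → 0.0026 × 11000 / 9.8 = 2.92 mm
Layer 600–370 hPa: Δp = 230 hPa = 23000 Pa, q̄ = 0.000519 kg/kg → 0.000519 × 23000 / 9.8 = 1.22 mm
Layer 370–300 hPa: Δp = 70 hPa = 7000 Pa, q̄ = 0.000321 kg/kg → 0.000321 × 7000 / 9.8 = 0.23 mm
PW = 14.97 + 2.92 + 1.22 + 0.23 = 19.34 ≈ 19.3 mm.
Rainfall = ε × PW = 0.41 × 19.3 = 7.9 mm.

PW ≈ 19.3 mm; rainfall ≈ 7.9 mm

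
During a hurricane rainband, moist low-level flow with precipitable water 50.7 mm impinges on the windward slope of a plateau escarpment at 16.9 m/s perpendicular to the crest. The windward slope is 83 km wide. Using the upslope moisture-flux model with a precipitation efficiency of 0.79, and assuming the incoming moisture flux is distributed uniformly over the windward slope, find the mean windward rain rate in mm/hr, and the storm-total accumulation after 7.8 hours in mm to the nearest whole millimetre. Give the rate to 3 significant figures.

R ≈ 29.4 mm/hr; total ≈ 229 mm

Incoming column moisture flux per unit ridge length: F = V × PW = 16.9 × 50.7 = 856.83 mm·m/s.
Spread over the 83 km slope with efficiency ε = 0.79: R = ε·F/W = 0.79 × 856.83 / 83000 m = 8.155e-03 mm/s.
R = 8.155e-03 × 3600 = 29.4 mm/hr.
Over 7.8 h: total = 29.4 × 7.8 = 229.32 ≈ 229 mm.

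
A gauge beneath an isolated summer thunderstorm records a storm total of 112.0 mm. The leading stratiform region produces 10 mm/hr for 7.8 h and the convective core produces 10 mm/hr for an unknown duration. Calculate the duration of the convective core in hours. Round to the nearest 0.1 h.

duration ≈ 3.4 h

Known phases: 10 × 7.8 = 78 mm.
Remaining depth = 112.0 − 78 = 34 mm.
Duration = 34 / 10 = 3.4 h.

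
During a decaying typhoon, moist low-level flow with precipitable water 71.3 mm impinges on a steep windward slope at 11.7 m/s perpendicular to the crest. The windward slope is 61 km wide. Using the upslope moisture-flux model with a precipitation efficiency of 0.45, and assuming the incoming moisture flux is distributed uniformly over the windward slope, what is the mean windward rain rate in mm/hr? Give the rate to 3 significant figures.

Incoming column moisture flux per unit ridge length: F = V × PW = 11.7 × 71.3 = 834.21 mm·m/s.
Spread over the 61 km slope with efficiency ε = 0.45: R = ε·F/W = 0.45 × 834.21 / 61000 m = 6.154e-03 mm/s.
R = 6.154e-03 × 3600 = 22.2 mm/hr.

R ≈ 22.2 mm/hr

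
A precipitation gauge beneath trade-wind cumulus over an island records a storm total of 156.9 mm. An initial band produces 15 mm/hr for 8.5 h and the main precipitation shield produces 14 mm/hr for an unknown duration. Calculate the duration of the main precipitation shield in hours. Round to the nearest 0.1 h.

Known phases: 15 × 8.5 = 127.5 mm.
Remaining depth = 156.9 − 127.5 = 29.4 mm.
Duration = 29.4 / 14 = 2.1 h.

duration ≈ 2.1 h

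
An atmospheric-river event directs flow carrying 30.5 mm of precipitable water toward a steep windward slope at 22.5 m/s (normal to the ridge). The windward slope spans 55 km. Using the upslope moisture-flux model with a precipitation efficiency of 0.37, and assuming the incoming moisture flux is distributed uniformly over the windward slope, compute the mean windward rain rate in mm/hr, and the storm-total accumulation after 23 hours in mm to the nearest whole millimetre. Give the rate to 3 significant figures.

R ≈ 16.6 mm/hr; total ≈ 382 mm

Incoming column moisture flux per unit ridge length: F = V × PW = 22.5 × 30.5 = 686.25 mm·m/s.
Spread over the 55 km slope with efficiency ε = 0.37: R = ε·F/W = 0.37 × 686.25 / 55000 m = 4.617e-03 mm/s.
R = 4.617e-03 × 3600 = 16.6 mm/hr.
Over 23 h: total = 16.6 × 23 = 381.8 ≈ 382 mm.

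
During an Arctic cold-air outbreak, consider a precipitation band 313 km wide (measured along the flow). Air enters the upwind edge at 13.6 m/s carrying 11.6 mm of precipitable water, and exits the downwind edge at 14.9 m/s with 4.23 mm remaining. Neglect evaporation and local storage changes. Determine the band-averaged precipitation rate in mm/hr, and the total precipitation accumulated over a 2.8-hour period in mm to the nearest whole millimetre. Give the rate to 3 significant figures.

Column moisture flux per unit crosswind length is F = V × PW.
Inflow: F_in = 13.6 × 11.6 = 157.76 mm·m/s
Outflow: F_out = 14.9 × 4.23 = 63.027 mm·m/s
Steady-state rate R = (F_in − F_out)/L = (157.76 − 63.027) / 313000 m = 3.027e-04 mm/s.
R = 3.027e-04 × 3600 = 1.09 mm/hr.
Over 2.8 h: total = 1.09 × 2.8 = 3.052 ≈ 3 mm.

R ≈ 1.09 mm/hr; total ≈ 3 mm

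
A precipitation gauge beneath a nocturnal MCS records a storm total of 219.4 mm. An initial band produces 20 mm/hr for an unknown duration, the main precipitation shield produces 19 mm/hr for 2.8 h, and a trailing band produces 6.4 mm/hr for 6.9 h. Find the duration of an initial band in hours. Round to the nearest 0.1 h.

Known phases: 19 × 2.8 + 6.4 × 6.9 = 53.2 + 44.16 = 97.36 mm.
Remaining depth = 219.4 − 97.36 = 122.04 mm.
Duration = 122.04 / 20 = 6.1 h.

duration ≈ 6.1 h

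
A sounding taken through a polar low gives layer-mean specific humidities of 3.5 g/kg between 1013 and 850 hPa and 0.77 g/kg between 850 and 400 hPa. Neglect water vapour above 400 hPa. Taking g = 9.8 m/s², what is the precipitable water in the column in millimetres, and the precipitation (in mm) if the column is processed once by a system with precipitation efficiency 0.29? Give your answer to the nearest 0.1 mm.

PW ≈ 9.4 mm; precipitation ≈ 2.7 mm

Precipitable water is the column-integrated vapour mass per unit area: PW = (1/g) Σ q̄ Δp, with q in kg/kg and Δp in Pa (1 kg/m² of water = 1 mm).
Layer 1013–850 hPa: Δp = 163 hPa = 16300 Pa, q̄ = 0.0035 kg/kg → 0.0035 × 16300 / 9.8 = 5.82 mm
Layer 850–400 hPa: Δp = 450 hPa = 45000 Pa, q̄ = 0.00077 kg/kg → 0.00077 × 45000 / 9.8 = 3.54 mm
PW = 5.82 + 3.54 = 9.36 ≈ 9.4 mm.
Precipitation = ε × PW = 0.29 × 9.4 = 2.7 mm.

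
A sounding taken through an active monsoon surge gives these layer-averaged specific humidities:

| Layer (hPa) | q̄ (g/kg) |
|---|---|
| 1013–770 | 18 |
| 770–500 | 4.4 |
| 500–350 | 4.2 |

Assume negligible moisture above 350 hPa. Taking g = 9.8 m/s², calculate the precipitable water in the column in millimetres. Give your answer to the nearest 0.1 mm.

PW ≈ 63.2 mm

Precipitable water is the column-integrated vapour mass per unit area: PW = (1/g) Σ q̄ Δp, with q in kg/kg and Δp in Pa (1 kg/m² of water = 1 mm).
Layer 1013–770 hPa: Δp = 243 hPa = 24300 Pa, q̄ = 0.018 kg/kg → 0.018 × 24300 / 9.8 = 44.63 mm
Layer 770–500 hPa: Δp = 270 hPa = 27000 Pa, q̄ = 0.0044 kg/kg → 0.0044 × 27000 / 9.8 = 12.12 mm
Layer 500–350 hPa: Δp = 150 hPa = 15000 Pa, q̄ = 0.0042 kg/kg → 0.0042 × 15000 / 9.8 = 6.43 mm
PW = 44.63 + 12.12 + 6.43 = 63.18 ≈ 63.2 mm.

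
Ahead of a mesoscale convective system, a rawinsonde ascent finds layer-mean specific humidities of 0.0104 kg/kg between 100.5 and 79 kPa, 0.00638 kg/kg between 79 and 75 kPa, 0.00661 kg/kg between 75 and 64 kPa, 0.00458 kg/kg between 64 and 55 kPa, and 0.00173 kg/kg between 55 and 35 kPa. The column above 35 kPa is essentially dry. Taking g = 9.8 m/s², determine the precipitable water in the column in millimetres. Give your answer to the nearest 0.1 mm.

Precipitable water is the column-integrated vapour mass per unit area: PW = (1/g) Σ q̄ Δp, with q in kg/kg and Δp in Pa (1 kg/m² of water = 1 mm).
Layer 100.5–79 kPa: Δp = 215 hPa = 21500 Pa, q̄ = 0.0104 kg/kg → 0.0104 × 21500 / 9.8 = 22.82 mm
Layer 79–75 kPa: Δp = 40 hPa = 4000 Pa, q̄ = 0.00638 kg/kg → 0.00638 × 4000 / 9.8 = 2.60 mm
Layer 75–64 kPa: Δp = 110 hPa = 11000 Pa, q̄ = 0.00661 kg/kg → 0.00661 × 11000 / 9.8 = 7.42 mm
Layer 64–55 kPa: Δp = 90 hPa = 9000 Pa, q̄ = 0.00458 kg/kg → 0.00458 × 9000 / 9.8 = 4.21 mm
Layer 55–35 kPa: Δp = 200 hPa = 20000 Pa, q̄ = 0.00173 kg/kg → 0.00173 × 20000 / 9.8 = 3.53 mm
PW = 22.82 + 2.60 + 7.42 + 4.21 + 3.53 = 40.58 ≈ 40.6 mm.

PW ≈ 40.6 mm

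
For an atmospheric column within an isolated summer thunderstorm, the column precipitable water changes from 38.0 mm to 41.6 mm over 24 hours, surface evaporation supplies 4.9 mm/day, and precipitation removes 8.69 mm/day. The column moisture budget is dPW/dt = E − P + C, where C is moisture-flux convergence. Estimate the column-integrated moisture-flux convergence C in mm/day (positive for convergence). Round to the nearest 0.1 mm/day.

C ≈ 7.4 mm/day

dPW/dt = (41.6 − 38.0) mm / (24/24 day) = +3.600 mm/day.
C = dPW/dt − E + P = (+3.600) − 4.9 + 8.69 = 7.4 mm/day.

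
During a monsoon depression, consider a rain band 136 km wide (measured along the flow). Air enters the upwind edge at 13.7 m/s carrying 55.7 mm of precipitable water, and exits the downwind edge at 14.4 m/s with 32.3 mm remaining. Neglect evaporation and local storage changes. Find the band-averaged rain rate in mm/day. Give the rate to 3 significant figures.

R ≈ 189 mm/day

Column moisture flux per unit crosswind length is F = V × PW.
Inflow: F_in = 13.7 × 55.7 = 763.09 mm·m/s
Outflow: F_out = 14.4 × 32.3 = 465.12 mm·m/s
Steady-state rate R = (F_in − F_out)/L = (763.09 − 465.12) / 136000 m = 2.191e-03 mm/s.
R = 2.191e-03 × 3600 × 24 = 189 mm/day.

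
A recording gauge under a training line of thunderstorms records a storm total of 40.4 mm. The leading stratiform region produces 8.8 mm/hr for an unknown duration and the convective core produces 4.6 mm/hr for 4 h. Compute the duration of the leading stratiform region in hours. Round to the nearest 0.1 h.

duration ≈ 2.5 h

Known phases: 4.6 × 4 = 18.4 mm.
Remaining depth = 40.4 − 18.4 = 22 mm.
Duration = 22 / 8.8 = 2.5 h.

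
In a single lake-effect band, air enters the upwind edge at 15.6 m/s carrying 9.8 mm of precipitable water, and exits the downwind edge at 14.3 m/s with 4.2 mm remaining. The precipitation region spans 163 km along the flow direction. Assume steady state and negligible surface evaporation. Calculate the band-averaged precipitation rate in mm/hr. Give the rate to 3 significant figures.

R ≈ 2.05 mm/hr

Column moisture flux per unit crosswind length is F = V × PW.
Inflow: F_in = 15.6 × 9.8 = 152.88 mm·m/s
Outflow: F_out = 14.3 × 4.2 = 60.06 mm·m/s
Steady-state rate R = (F_in − F_out)/L = (152.88 − 60.06) / 163000 m = 5.694e-04 mm/s.
R = 5.694e-04 × 3600 = 2.05 mm/hr.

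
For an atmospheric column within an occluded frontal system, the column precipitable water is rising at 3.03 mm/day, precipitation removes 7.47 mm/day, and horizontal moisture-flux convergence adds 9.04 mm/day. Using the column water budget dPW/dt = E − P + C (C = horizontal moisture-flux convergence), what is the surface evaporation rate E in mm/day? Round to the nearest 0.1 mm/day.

dPW/dt = +3.03 mm/day.
E = dPW/dt + P − C = (+3.03) + 7.47 − (9.04) = 1.5 mm/day.

E ≈ 1.5 mm/day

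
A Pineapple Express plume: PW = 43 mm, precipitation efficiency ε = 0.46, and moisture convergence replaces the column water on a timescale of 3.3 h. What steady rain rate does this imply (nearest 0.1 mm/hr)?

Each overturning extracts ε × PW = 0.46 × 43 = 19.78 mm.
Rate = ε·PW / τ = 19.78 / 3.3 h = 6.0 mm/hr.

R ≈ 6.0 mm/hr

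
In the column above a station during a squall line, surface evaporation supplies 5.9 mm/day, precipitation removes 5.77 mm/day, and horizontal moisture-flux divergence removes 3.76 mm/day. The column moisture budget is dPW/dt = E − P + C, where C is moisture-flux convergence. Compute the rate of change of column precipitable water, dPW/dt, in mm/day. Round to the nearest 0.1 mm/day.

dPW/dt ≈ -3.6 mm/day

dPW/dt = E − P + C = 5.9 − 5.77 + (-3.76) = -3.6 mm/day.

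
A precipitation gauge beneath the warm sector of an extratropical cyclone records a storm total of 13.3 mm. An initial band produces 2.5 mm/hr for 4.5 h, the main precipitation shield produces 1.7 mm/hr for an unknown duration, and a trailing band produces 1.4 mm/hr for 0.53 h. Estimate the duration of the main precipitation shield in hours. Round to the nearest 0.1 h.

Known phases: 2.5 × 4.5 + 1.4 × 0.53 = 11.25 + 0.742 = 11.992 mm.
Remaining depth = 13.3 − 11.992 = 1.308 mm.
Duration = 1.308 / 1.7 = 0.8 h.

duration ≈ 0.8 h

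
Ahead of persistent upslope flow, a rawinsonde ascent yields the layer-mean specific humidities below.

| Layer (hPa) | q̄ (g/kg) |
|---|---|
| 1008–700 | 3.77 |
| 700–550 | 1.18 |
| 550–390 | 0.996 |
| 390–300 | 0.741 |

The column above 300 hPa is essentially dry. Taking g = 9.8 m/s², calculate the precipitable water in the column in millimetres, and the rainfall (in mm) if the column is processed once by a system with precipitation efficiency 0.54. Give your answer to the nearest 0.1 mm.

PW ≈ 16.0 mm; rainfall ≈ 8.6 mm

Precipitable water is the column-integrated vapour mass per unit area: PW = (1/g) Σ q̄ Δp, with q in kg/kg and Δp in Pa (1 kg/m² of water = 1 mm).
Layer 1008–700 hPa: Δp = 308 hPa = 30800 Pa, q̄ = 0.00377 kg/kg → 0.00377 × 30800 / 9.8 = 11.85 mm
Layer 700–550 hPa: Δp = 150 hPa = 15000 Pa, q̄ = 0.00118 kg/kg → 0.00118 × 15000 / 9.8 = 1.81 mm
Layer 550–390 hPa: Δp = 160 hPa = 16000 Pa, q̄ = 0.000996 kg/kg → 0.000996 × 16000 / 9.8 = 1.63 mm
Layer 390–300 hPa: Δp = 90 hPa = 9000 Pa, q̄ = 0.000741 kg/kg → 0.000741 × 9000 / 9.8 = 0.68 mm
PW = 11.85 + 1.81 + 1.63 + 0.68 = 15.97 ≈ 16.0 mm.
Rainfall = ε × PW = 0.54 × 16.0 = 8.6 mm.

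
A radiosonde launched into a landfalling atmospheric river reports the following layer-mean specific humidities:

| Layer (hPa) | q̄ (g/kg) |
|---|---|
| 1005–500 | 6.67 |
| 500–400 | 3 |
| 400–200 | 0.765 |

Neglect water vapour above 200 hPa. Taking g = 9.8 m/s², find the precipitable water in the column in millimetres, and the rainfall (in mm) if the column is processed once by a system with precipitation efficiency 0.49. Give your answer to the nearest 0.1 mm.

PW ≈ 39.0 mm; rainfall ≈ 19.1 mm

Precipitable water is the column-integrated vapour mass per unit area: PW = (1/g) Σ q̄ Δp, with q in kg/kg and Δp in Pa (1 kg/m² of water = 1 mm).
Layer 1005–500 hPa: Δp = 505 hPa = 50500 Pa, q̄ = 0.00667 kg/kg → 0.00667 × 50500 / 9.8 = 34.37 mm
Layer 500–400 hPa: Δp = 100 hPa = 10000 Pa, q̄ = 0.003 kg/kg → 0.003 × 10000 / 9.8 = 3.06 mm
Layer 400–200 hPa: Δp = 200 hPa = 20000 Pa, q̄ = 0.000765 kg/kg → 0.000765 × 20000 / 9.8 = 1.56 mm
PW = 34.37 + 3.06 + 1.56 = 38.99 ≈ 39.0 mm.
Rainfall = ε × PW = 0.49 × 39.0 = 19.1 mm.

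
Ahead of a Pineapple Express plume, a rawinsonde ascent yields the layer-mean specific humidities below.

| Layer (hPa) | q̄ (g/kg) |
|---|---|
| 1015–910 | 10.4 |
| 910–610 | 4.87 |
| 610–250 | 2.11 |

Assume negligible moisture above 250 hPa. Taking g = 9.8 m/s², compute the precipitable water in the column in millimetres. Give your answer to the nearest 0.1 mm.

Precipitable water is the column-integrated vapour mass per unit area: PW = (1/g) Σ q̄ Δp, with q in kg/kg and Δp in Pa (1 kg/m² of water = 1 mm).
Layer 1015–910 hPa: Δp = 105 hPa = 10500 Pa, q̄ = 0.0104 kg/kg → 0.0104 × 10500 / 9.8 = 11.14 mm
Layer 910–610 hPa: Δp = 300 hPa = 30000 Pa, q̄ = 0.00487 kg/kg → 0.00487 × 30000 / 9.8 = 14.91 mm
Layer 610–250 hPa: Δp = 360 hPa = 36000 Pa, q̄ = 0.00211 kg/kg → 0.00211 × 36000 / 9.8 = 7.75 mm
PW = 11.14 + 14.91 + 7.75 = 33.80 ≈ 33.8 mm.

PW ≈ 33.8 mm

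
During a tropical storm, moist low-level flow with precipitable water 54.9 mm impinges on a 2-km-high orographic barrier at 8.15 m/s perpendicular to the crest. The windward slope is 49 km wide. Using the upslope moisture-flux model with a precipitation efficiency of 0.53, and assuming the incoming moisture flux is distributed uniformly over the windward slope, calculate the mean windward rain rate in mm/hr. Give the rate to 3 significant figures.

R ≈ 17.4 mm/hr

Incoming column moisture flux per unit ridge length: F = V × PW = 8.15 × 54.9 = 447.435 mm·m/s.
Spread over the 49 km slope with efficiency ε = 0.53: R = ε·F/W = 0.53 × 447.435 / 49000 m = 4.840e-03 mm/s.
R = 4.840e-03 × 3600 = 17.4 mm/hr.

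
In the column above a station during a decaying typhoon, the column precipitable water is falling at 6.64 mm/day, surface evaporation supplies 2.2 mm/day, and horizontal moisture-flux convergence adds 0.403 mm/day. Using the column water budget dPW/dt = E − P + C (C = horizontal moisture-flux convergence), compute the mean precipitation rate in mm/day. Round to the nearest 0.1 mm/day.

dPW/dt = -6.64 mm/day.
P = E + C − dPW/dt = 2.2 + (0.403) − (-6.64) = 9.2 mm/day.

P ≈ 9.2 mm/day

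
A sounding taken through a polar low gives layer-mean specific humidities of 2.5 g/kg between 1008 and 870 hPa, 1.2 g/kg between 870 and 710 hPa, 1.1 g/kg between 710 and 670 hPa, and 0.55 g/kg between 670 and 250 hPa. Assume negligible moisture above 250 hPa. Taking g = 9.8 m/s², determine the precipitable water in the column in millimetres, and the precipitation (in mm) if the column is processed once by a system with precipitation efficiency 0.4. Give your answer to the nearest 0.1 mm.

PW ≈ 8.3 mm; precipitation ≈ 3.3 mm

Precipitable water is the column-integrated vapour mass per unit area: PW = (1/g) Σ q̄ Δp, with q in kg/kg and Δp in Pa (1 kg/m² of water = 1 mm).
Layer 1008–870 hPa: Δp = 138 hPa = 13800 Pa, q̄ = 0.0025 kg/kg → 0.0025 × 13800 / 9.8 = 3.52 mm
Layer 870–710 hPa: Δp = 160 hPa = 16000 Pa, q̄ = 0.0012 kg/kg → 0.0012 × 16000 / 9.8 = 1.96 mm
Layer 710–670 hPa: Δp = 40 hPa = 4000 Pa, q̄ = 0.0011 kg/kg → 0.0011 × 4000 / 9.8 = 0.45 mm
Layer 670–250 hPa: Δp = 420 hPa = 42000 Pa, q̄ = 0.00055 kg/kg → 0.00055 × 42000 / 9.8 = 2.36 mm
PW = 3.52 + 1.96 + 0.45 + 2.36 = 8.29 ≈ 8.3 mm.
Precipitation = ε × PW = 0.4 × 8.3 = 3.3 mm.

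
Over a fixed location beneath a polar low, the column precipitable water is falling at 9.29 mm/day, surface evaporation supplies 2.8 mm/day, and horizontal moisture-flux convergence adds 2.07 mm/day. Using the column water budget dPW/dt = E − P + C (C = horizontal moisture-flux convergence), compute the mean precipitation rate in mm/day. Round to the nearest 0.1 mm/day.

P ≈ 14.2 mm/day

dPW/dt = -9.29 mm/day.
P = E + C − dPW/dt = 2.8 + (2.07) − (-9.29) = 14.2 mm/day.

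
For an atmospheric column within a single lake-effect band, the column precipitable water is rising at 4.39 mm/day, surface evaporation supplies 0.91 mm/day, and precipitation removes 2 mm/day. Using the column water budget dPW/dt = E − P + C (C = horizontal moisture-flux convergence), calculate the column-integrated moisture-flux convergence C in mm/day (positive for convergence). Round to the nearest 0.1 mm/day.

dPW/dt = +4.39 mm/day.
C = dPW/dt − E + P = (+4.39) − 0.91 + 2 = 5.5 mm/day.

C ≈ 5.5 mm/day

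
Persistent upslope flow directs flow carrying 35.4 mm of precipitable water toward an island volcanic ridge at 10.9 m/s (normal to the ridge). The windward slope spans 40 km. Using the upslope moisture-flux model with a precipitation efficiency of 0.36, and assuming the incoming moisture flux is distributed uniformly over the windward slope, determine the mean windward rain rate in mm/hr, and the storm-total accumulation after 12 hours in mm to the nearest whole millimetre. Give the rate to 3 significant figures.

R ≈ 12.5 mm/hr; total ≈ 150 mm

Incoming column moisture flux per unit ridge length: F = V × PW = 10.9 × 35.4 = 385.86 mm·m/s.
Spread over the 40 km slope with efficiency ε = 0.36: R = ε·F/W = 0.36 × 385.86 / 40000 m = 3.473e-03 mm/s.
R = 3.473e-03 × 3600 = 12.5 mm/hr.
Over 12 h: total = 12.5 × 12 = 150 mm.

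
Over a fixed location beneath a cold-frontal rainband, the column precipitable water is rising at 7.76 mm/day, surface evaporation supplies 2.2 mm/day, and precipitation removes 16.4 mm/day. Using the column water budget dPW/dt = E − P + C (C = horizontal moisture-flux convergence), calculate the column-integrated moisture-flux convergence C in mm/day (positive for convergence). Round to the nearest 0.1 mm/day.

C ≈ 22.0 mm/day

dPW/dt = +7.76 mm/day.
C = dPW/dt − E + P = (+7.76) − 2.2 + 16.4 = 22.0 mm/day.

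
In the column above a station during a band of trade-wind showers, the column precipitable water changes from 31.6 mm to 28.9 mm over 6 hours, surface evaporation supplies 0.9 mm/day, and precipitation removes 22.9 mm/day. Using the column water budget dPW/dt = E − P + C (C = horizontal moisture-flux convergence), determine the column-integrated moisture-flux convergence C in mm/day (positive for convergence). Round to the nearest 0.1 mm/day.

C ≈ 11.2 mm/day

dPW/dt = (28.9 − 31.6) mm / (6/24 day) = -10.800 mm/day.
C = dPW/dt − E + P = (-10.800) − 0.9 + 22.9 = 11.2 mm/day.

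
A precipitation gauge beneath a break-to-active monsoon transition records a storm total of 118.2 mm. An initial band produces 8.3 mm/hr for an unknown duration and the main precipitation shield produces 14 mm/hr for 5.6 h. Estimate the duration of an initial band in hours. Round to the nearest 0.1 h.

duration ≈ 4.8 h

Known phases: 14 × 5.6 = 78.4 mm.
Remaining depth = 118.2 − 78.4 = 39.8 mm.
Duration = 39.8 / 8.3 = 4.8 h.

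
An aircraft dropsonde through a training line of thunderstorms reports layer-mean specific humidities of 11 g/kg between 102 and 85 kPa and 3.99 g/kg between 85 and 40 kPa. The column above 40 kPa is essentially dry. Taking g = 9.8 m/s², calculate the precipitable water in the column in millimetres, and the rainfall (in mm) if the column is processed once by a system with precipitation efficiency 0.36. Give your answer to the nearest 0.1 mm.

PW ≈ 37.4 mm; rainfall ≈ 13.5 mm

Precipitable water is the column-integrated vapour mass per unit area: PW = (1/g) Σ q̄ Δp, with q in kg/kg and Δp in Pa (1 kg/m² of water = 1 mm).
Layer 102–85 kPa: Δp = 170 hPa = 17000 Pa, q̄ = 0.011 kg/kg → 0.011 × 17000 / 9.8 = 19.08 mm
Layer 85–40 kPa: Δp = 450 hPa = 45000 Pa, q̄ = 0.00399 kg/kg → 0.00399 × 45000 / 9.8 = 18.32 mm
PW = 19.08 + 18.32 = 37.40 ≈ 37.4 mm.
Rainfall = ε × PW = 0.36 × 37.4 = 13.5 mm.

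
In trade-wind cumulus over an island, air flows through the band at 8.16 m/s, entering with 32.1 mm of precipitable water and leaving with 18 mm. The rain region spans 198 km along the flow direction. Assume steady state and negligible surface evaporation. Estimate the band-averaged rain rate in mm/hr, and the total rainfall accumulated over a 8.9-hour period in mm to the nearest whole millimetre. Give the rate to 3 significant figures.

R ≈ 2.09 mm/hr; total ≈ 19 mm

Column moisture flux per unit crosswind length is F = V × PW.
Inflow: F_in = 8.16 × 32.1 = 261.936 mm·m/s
Outflow: F_out = 8.16 × 18 = 146.88 mm·m/s
Steady-state rate R = (F_in − F_out)/L = (261.936 − 146.88) / 198000 m = 5.811e-04 mm/s.
R = 5.811e-04 × 3600 = 2.09 mm/hr.
Over 8.9 h: total = 2.09 × 8.9 = 18.601 ≈ 19 mm.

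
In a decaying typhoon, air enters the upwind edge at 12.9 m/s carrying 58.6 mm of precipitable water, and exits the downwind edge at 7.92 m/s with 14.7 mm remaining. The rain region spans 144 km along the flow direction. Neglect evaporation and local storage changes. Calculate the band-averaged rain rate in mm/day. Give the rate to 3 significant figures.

R ≈ 384 mm/day

Column moisture flux per unit crosswind length is F = V × PW.
Inflow: F_in = 12.9 × 58.6 = 755.94 mm·m/s
Outflow: F_out = 7.92 × 14.7 = 116.424 mm·m/s
Steady-state rate R = (F_in − F_out)/L = (755.94 − 116.424) / 144000 m = 4.441e-03 mm/s.
R = 4.441e-03 × 3600 × 24 = 384 mm/day.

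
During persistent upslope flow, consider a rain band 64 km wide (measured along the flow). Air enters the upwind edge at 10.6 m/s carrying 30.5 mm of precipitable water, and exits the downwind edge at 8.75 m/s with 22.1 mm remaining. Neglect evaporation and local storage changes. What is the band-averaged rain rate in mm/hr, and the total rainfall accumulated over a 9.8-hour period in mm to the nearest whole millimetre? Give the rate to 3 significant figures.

Column moisture flux per unit crosswind length is F = V × PW.
Inflow: F_in = 10.6 × 30.5 = 323.3 mm·m/s
Outflow: F_out = 8.75 × 22.1 = 193.375 mm·m/s
Steady-state rate R = (F_in − F_out)/L = (323.3 − 193.375) / 64000 m = 2.030e-03 mm/s.
R = 2.030e-03 × 3600 = 7.31 mm/hr.
Over 9.8 h: total = 7.31 × 9.8 = 71.638 ≈ 72 mm.

R ≈ 7.31 mm/hr; total ≈ 72 mm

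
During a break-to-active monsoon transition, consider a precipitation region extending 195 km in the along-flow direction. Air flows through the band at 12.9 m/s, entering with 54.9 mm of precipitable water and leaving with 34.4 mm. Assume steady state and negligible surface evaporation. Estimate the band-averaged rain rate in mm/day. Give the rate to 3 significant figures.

R ≈ 117 mm/day

Column moisture flux per unit crosswind length is F = V × PW.
Inflow: F_in = 12.9 × 54.9 = 708.21 mm·m/s
Outflow: F_out = 12.9 × 34.4 = 443.76 mm·m/s
Steady-state rate R = (F_in − F_out)/L = (708.21 − 443.76) / 195000 m = 1.356e-03 mm/s.
R = 1.356e-03 × 3600 × 24 = 117 mm/day.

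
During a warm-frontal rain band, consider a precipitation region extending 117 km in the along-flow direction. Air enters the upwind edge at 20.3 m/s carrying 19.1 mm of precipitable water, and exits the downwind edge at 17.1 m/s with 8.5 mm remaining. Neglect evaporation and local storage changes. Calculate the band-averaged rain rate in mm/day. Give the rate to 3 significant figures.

R ≈ 179 mm/day

Column moisture flux per unit crosswind length is F = V × PW.
Inflow: F_in = 20.3 × 19.1 = 387.73 mm·m/s
Outflow: F_out = 17.1 × 8.5 = 145.35 mm·m/s
Steady-state rate R = (F_in − F_out)/L = (387.73 − 145.35) / 117000 m = 2.072e-03 mm/s.
R = 2.072e-03 × 3600 × 24 = 179 mm/day.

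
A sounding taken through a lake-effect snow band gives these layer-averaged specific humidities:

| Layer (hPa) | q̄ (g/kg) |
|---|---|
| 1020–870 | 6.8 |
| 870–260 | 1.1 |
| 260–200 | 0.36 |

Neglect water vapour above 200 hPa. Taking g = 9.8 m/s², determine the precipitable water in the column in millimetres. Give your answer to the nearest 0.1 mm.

Precipitable water is the column-integrated vapour mass per unit area: PW = (1/g) Σ q̄ Δp, with q in kg/kg and Δp in Pa (1 kg/m² of water = 1 mm).
Layer 1020–870 hPa: Δp = 150 hPa = 15000 Pa, q̄ = 0.0068 kg/kg → 0.0068 × 15000 / 9.8 = 10.41 mm
Layer 870–260 hPa: Δp = 610 hPa = 61000 Pa, q̄ = 0.0011 kg/kg → 0.0011 × 61000 / 9.8 = 6.85 mm
Layer 260–200 hPa: Δp = 60 hPa = 6000 Pa, q̄ = 0.00036 kg/kg → 0.00036 × 6000 / 9.8 = 0.22 mm
PW = 10.41 + 6.85 + 0.22 = 17.48 ≈ 17.5 mm.

PW ≈ 17.5 mm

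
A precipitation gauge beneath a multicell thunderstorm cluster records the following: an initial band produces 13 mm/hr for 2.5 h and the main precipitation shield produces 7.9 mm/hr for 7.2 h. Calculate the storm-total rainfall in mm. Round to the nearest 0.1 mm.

total ≈ 89.4 mm

Total = Σ Rᵢ Δtᵢ = 13 × 2.5 + 7.9 × 7.2
      = 32.5 + 56.88 = 89.4 mm.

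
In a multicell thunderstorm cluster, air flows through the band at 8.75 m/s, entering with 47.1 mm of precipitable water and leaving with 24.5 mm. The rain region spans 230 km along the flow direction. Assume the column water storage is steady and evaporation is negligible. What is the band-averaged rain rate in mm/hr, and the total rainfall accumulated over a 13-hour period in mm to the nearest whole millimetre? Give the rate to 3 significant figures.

Column moisture flux per unit crosswind length is F = V × PW.
Inflow: F_in = 8.75 × 47.1 = 412.125 mm·m/s
Outflow: F_out = 8.75 × 24.5 = 214.375 mm·m/s
Steady-state rate R = (F_in − F_out)/L = (412.125 − 214.375) / 230000 m = 8.598e-04 mm/s.
R = 8.598e-04 × 3600 = 3.10 mm/hr.
Over 13 h: total = 3.10 × 13 = 40.3 ≈ 40 mm.

R ≈ 3.10 mm/hr; total ≈ 40 mm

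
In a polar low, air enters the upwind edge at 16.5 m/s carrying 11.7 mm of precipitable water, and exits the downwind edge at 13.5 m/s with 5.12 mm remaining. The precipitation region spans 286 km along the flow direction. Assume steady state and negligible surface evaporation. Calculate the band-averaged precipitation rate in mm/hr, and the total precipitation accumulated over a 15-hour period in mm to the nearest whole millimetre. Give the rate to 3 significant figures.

Column moisture flux per unit crosswind length is F = V × PW.
Inflow: F_in = 16.5 × 11.7 = 193.05 mm·m/s
Outflow: F_out = 13.5 × 5.12 = 69.12 mm·m/s
Steady-state rate R = (F_in − F_out)/L = (193.05 − 69.12) / 286000 m = 4.333e-04 mm/s.
R = 4.333e-04 × 3600 = 1.56 mm/hr.
Over 15 h: total = 1.56 × 15 = 23.4 ≈ 23 mm.

R ≈ 1.56 mm/hr; total ≈ 23 mm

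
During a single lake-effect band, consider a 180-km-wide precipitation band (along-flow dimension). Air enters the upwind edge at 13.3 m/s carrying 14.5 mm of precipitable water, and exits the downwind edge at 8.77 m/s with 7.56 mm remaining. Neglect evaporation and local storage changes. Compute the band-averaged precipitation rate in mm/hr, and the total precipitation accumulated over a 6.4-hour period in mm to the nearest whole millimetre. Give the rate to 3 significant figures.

R ≈ 2.53 mm/hr; total ≈ 16 mm

Column moisture flux per unit crosswind length is F = V × PW.
Inflow: F_in = 13.3 × 14.5 = 192.85 mm·m/s
Outflow: F_out = 8.77 × 7.56 = 66.3012 mm·m/s
Steady-state rate R = (F_in − F_out)/L = (192.85 − 66.3012) / 180000 m = 7.030e-04 mm/s.
R = 7.030e-04 × 3600 = 2.53 mm/hr.
Over 6.4 h: total = 2.53 × 6.4 = 16.192 ≈ 16 mm.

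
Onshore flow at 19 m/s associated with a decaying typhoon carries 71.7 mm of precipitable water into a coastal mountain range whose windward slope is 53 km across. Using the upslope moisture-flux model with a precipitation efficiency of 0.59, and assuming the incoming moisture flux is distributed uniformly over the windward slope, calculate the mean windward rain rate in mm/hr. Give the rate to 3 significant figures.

Incoming column moisture flux per unit ridge length: F = V × PW = 19 × 71.7 = 1362.3 mm·m/s.
Spread over the 53 km slope with efficiency ε = 0.59: R = ε·F/W = 0.59 × 1362.3 / 53000 m = 1.517e-02 mm/s.
R = 1.517e-02 × 3600 = 54.6 mm/hr.

R ≈ 54.6 mm/hr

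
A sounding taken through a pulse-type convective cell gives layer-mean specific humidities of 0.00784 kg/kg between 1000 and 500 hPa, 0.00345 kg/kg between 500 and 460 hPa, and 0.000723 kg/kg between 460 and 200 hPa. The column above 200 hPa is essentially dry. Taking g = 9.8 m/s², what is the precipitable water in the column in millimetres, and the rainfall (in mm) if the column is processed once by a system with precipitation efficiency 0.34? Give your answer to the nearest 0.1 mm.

PW ≈ 43.3 mm; rainfall ≈ 14.7 mm

Precipitable water is the column-integrated vapour mass per unit area: PW = (1/g) Σ q̄ Δp, with q in kg/kg and Δp in Pa (1 kg/m² of water = 1 mm).
Layer 1000–500 hPa: Δp = 500 hPa = 50000 Pa, q̄ = 0.00784 kg/kg → 0.00784 × 50000 / 9.8 = 40.00 mm
Layer 500–460 hPa: Δp = 40 hPa = 4000 Pa, q̄ = 0.00345 kg/kg → 0.00345 × 4000 / 9.8 = 1.41 mm
Layer 460–200 hPa: Δp = 260 hPa = 26000 Pa, q̄ = 0.000723 kg/kg → 0.000723 × 26000 / 9.8 = 1.92 mm
PW = 40.00 + 1.41 + 1.92 = 43.33 ≈ 43.3 mm.
Rainfall = ε × PW = 0.34 × 43.3 = 14.7 mm.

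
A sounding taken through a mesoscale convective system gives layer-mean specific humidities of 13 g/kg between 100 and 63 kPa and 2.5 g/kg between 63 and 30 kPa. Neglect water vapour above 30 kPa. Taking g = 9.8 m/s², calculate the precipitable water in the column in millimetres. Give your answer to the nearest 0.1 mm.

Precipitable water is the column-integrated vapour mass per unit area: PW = (1/g) Σ q̄ Δp, with q in kg/kg and Δp in Pa (1 kg/m² of water = 1 mm).
Layer 100–63 kPa: Δp = 370 hPa = 37000 Pa, q̄ = 0.013 kg/kg → 0.013 × 37000 / 9.8 = 49.08 mm
Layer 63–30 kPa: Δp = 330 hPa = 33000 Pa, q̄ = 0.0025 kg/kg → 0.0025 × 33000 / 9.8 = 8.42 mm
PW = 49.08 + 8.42 = 57.50 ≈ 57.5 mm.

PW ≈ 57.5 mm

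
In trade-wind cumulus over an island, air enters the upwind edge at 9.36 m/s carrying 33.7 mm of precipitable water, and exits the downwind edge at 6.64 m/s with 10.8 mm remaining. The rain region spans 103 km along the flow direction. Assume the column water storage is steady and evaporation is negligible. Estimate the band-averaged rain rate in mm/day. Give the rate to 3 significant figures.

Column moisture flux per unit crosswind length is F = V × PW.
Inflow: F_in = 9.36 × 33.7 = 315.432 mm·m/s
Outflow: F_out = 6.64 × 10.8 = 71.712 mm·m/s
Steady-state rate R = (F_in − F_out)/L = (315.432 − 71.712) / 103000 m = 2.366e-03 mm/s.
R = 2.366e-03 × 3600 × 24 = 204 mm/day.

R ≈ 204 mm/day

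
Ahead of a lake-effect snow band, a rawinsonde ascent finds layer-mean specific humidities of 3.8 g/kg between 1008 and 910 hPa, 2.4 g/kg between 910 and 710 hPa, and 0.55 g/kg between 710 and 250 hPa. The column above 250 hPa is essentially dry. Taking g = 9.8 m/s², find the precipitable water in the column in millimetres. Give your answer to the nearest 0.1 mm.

PW ≈ 11.3 mm

Precipitable water is the column-integrated vapour mass per unit area: PW = (1/g) Σ q̄ Δp, with q in kg/kg and Δp in Pa (1 kg/m² of water = 1 mm).
Layer 1008–910 hPa: Δp = 98 hPa = 9800 Pa, q̄ = 0.0038 kg/kg → 0.0038 × 9800 / 9.8 = 3.80 mm
Layer 910–710 hPa: Δp = 200 hPa = 20000 Pa, q̄ = 0.0024 kg/kg → 0.0024 × 20000 / 9.8 = 4.90 mm
Layer 710–250 hPa: Δp = 460 hPa = 46000 Pa, q̄ = 0.00055 kg/kg → 0.00055 × 46000 / 9.8 = 2.58 mm
PW = 3.80 + 4.90 + 2.58 = 11.28 ≈ 11.3 mm.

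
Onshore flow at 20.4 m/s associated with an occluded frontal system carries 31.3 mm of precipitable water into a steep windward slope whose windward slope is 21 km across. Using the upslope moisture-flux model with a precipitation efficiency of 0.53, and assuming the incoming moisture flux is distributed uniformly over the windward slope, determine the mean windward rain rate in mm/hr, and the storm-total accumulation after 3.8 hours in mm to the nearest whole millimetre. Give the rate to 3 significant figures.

R ≈ 58.0 mm/hr; total ≈ 220 mm

Incoming column moisture flux per unit ridge length: F = V × PW = 20.4 × 31.3 = 638.52 mm·m/s.
Spread over the 21 km slope with efficiency ε = 0.53: R = ε·F/W = 0.53 × 638.52 / 21000 m = 1.612e-02 mm/s.
R = 1.612e-02 × 3600 = 58.0 mm/hr.
Over 3.8 h: total = 58.0 × 3.8 = 220.4 ≈ 220 mm.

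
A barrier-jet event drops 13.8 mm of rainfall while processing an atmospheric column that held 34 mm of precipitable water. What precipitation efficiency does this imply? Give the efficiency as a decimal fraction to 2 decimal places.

ε = rainfall / PW = 13.8 / 34 = 0.41.

ε ≈ 0.41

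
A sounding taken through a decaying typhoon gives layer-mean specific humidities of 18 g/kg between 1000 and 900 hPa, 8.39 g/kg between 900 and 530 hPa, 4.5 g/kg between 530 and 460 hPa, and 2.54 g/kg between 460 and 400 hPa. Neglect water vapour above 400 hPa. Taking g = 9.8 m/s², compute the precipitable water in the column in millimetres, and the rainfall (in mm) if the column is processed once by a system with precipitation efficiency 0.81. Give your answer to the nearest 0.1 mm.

PW ≈ 54.8 mm; rainfall ≈ 44.4 mm

Precipitable water is the column-integrated vapour mass per unit area: PW = (1/g) Σ q̄ Δp, with q in kg/kg and Δp in Pa (1 kg/m² of water = 1 mm).
Layer 1000–900 hPa: Δp = 100 hPa = 10000 Pa, q̄ = 0.018 kg/kg → 0.018 × 10000 / 9.8 = 18.37 mm
Layer 900–530 hPa: Δp = 370 hPa = 37000 Pa, q̄ = 0.00839 kg/kg → 0.00839 × 37000 / 9.8 = 31.68 mm
Layer 530–460 hPa: Δp = 70 hPa = 7000 Pa, q̄ = 0.0045 kg/kg → 0.0045 × 7000 / 9.8 = 3.21 mm
Layer 460–400 hPa: Δp = 60 hPa = 6000 Pa, q̄ = 0.00254 kg/kg → 0.00254 × 6000 / 9.8 = 1.56 mm
PW = 18.37 + 31.68 + 3.21 + 1.56 = 54.82 ≈ 54.8 mm.
Rainfall = ε × PW = 0.81 × 54.8 = 44.4 mm.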